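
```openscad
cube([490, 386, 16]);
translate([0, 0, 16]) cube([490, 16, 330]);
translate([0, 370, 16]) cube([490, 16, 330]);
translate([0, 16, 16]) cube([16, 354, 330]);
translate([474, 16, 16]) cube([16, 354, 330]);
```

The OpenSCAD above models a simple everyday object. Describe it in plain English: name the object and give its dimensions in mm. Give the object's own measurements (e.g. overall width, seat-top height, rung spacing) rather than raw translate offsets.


An open-topped rectangular box: outside dimensions 490×386×346 mm, with a uniform wall and base thickness of 16 mm. The base is a full 490×386 slab on the floor; four walls sit on top of the base. The front and back walls (the −y and +y sides) span the full width; the two side walls fit between them.


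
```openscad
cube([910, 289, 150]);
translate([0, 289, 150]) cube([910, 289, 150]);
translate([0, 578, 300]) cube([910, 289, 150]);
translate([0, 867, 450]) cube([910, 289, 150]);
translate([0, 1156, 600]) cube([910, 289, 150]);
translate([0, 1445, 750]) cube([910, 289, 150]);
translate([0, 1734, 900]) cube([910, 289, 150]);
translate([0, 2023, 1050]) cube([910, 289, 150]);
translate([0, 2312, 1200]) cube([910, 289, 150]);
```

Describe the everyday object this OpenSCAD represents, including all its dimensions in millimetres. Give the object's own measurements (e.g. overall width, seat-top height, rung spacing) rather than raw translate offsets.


A straight staircase of 9 solid steps. Each step is 910 mm wide (x), 289 mm deep (y, the going) and 150 mm tall (the rise). The first step rests on the floor; each subsequent step sits one going further in +y and one rise higher in +z, directly behind and above the previous step with no overlap.


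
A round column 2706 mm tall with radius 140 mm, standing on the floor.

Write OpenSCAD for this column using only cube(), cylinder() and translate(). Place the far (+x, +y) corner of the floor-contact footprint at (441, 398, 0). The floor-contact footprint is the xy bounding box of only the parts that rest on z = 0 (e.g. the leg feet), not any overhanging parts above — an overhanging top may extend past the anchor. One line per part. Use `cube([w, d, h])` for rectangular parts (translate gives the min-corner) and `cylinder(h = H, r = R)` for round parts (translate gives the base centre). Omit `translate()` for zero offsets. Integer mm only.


translate([301, 258, 0]) cylinder(h = 2706, r = 140);


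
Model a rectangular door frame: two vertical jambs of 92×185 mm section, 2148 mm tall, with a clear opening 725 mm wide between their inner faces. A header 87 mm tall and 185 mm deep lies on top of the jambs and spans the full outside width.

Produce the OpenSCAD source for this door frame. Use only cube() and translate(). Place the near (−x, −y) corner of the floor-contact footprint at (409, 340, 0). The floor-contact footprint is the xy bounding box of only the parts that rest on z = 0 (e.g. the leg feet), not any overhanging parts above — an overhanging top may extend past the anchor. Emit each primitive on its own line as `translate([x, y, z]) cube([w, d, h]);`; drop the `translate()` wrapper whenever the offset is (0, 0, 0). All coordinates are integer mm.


translate([409, 340, 0]) cube([92, 185, 2148]);
translate([1226, 340, 0]) cube([92, 185, 2148]);
translate([409, 340, 2148]) cube([909, 185, 87]);


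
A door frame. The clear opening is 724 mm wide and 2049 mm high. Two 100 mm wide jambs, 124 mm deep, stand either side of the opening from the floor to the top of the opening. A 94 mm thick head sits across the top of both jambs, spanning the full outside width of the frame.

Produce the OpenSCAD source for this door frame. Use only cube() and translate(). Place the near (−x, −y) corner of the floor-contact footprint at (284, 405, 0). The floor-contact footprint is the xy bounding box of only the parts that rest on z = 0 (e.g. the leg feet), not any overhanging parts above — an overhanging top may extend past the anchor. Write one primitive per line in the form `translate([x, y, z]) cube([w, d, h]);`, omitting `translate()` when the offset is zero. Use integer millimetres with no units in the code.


translate([284, 405, 0]) cube([100, 124, 2049]);
translate([1108, 405, 0]) cube([100, 124, 2049]);
translate([284, 405, 2049]) cube([924, 124, 94]);


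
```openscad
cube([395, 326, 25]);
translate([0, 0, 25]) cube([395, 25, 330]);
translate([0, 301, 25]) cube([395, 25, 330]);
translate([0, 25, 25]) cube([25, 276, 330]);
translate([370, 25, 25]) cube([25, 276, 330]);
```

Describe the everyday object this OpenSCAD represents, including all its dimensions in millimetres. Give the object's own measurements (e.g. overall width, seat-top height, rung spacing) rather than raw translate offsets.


An open-topped rectangular box: outside dimensions 395×326×355 mm, with a uniform wall and base thickness of 25 mm. The base is a full 395×326 slab on the floor; four walls sit on top of the base. The front and back walls (the −y and +y sides) span the full width; the two side walls fit between them.


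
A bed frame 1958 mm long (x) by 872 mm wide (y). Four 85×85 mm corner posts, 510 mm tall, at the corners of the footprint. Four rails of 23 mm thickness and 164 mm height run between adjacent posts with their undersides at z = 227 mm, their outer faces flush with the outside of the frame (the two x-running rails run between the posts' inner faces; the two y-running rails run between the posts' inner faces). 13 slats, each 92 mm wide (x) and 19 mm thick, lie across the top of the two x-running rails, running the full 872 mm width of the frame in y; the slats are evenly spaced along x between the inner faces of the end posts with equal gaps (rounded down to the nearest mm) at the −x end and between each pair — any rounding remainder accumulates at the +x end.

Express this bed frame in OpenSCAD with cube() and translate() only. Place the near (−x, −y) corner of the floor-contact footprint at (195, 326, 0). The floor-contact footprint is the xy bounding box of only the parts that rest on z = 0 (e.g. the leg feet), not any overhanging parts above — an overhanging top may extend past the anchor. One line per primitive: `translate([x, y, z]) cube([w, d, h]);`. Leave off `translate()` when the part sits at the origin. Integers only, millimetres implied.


translate([195, 326, 0]) cube([85, 85, 510]);
translate([195, 1113, 0]) cube([85, 85, 510]);
translate([2068, 326, 0]) cube([85, 85, 510]);
translate([2068, 1113, 0]) cube([85, 85, 510]);
translate([280, 326, 227]) cube([1788, 23, 164]);
translate([280, 1175, 227]) cube([1788, 23, 164]);
translate([195, 411, 227]) cube([23, 702, 164]);
translate([2130, 411, 227]) cube([23, 702, 164]);
translate([322, 326, 391]) cube([92, 872, 19]);
translate([456, 326, 391]) cube([92, 872, 19]);
translate([590, 326, 391]) cube([92, 872, 19]);
translate([724, 326, 391]) cube([92, 872, 19]);
translate([858, 326, 391]) cube([92, 872, 19]);
translate([992, 326, 391]) cube([92, 872, 19]);
translate([1126, 326, 391]) cube([92, 872, 19]);
translate([1260, 326, 391]) cube([92, 872, 19]);
translate([1394, 326, 391]) cube([92, 872, 19]);
translate([1528, 326, 391]) cube([92, 872, 19]);
translate([1662, 326, 391]) cube([92, 872, 19]);
translate([1796, 326, 391]) cube([92, 872, 19]);
translate([1930, 326, 391]) cube([92, 872, 19]);


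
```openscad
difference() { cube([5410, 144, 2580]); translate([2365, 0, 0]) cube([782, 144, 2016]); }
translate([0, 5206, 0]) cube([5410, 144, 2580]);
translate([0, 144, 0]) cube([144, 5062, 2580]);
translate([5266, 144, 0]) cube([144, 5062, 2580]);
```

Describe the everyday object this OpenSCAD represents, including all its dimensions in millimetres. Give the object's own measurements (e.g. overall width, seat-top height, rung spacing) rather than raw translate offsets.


A single room: four walls, each 2580 mm tall and 144 mm thick, enclosing an outside footprint 5410×5350 mm (x × y), no floor or roof. The front and back walls (−y and +y sides) run the full x-width; the side walls fit between their inner faces. A door opening 782 mm wide and 2016 mm tall is cut through the front wall from the floor up, its −x edge 2365 mm from the wall's −x end.


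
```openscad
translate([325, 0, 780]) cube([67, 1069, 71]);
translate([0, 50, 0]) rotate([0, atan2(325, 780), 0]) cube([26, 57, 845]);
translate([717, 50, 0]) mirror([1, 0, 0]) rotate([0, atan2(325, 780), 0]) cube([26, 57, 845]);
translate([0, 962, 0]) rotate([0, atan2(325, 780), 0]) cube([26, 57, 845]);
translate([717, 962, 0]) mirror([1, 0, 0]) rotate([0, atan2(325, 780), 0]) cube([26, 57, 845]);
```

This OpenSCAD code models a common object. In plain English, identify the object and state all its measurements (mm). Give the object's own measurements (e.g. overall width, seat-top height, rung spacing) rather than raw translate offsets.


A sawhorse. A 67×1069×71 mm beam (x, y, z) sits on two A-frame leg pairs. Each pair is two raked legs of 26×57 mm section (57 mm along y) splaying symmetrically in x. Each leg rises 780 mm vertically over 325 mm of horizontal reach and is 845 mm long along its own axis. Every leg's outer bottom edge rests on the floor and its outer top edge meets a bottom edge of the beam — the left legs (tilting toward +x) meet the beam's −x bottom edge, the right legs (their mirror images, tilting toward −x) meet its +x bottom edge — so the leg tops tuck under the beam, the beam's underside is 780 mm above the floor, and the feet are 717 mm apart outside-to-outside with the beam centred between them. The two leg pairs are set in 50 mm from either end of the beam.


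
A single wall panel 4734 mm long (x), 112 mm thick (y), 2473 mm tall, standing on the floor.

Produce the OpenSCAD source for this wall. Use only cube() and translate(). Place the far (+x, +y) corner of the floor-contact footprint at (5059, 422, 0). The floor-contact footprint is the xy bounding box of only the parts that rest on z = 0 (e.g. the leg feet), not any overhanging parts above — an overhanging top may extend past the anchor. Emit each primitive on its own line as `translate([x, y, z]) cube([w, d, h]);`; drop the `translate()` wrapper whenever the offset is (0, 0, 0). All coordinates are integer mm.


translate([325, 310, 0]) cube([4734, 112, 2473]);


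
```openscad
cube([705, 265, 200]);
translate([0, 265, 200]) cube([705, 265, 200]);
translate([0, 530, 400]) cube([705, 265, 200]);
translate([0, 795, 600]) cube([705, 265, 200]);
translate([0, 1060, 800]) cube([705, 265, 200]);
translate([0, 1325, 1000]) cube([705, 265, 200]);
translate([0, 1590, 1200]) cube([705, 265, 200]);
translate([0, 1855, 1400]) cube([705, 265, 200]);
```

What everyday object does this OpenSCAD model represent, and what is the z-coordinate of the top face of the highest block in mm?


A staircase. The total rise is 1600 mm.

8 identical blocks, each offset up and back from the previous — a staircase. Each step is 200 mm tall and there are 8 of them, so the total rise is 8 × 200 = 1600 mm.


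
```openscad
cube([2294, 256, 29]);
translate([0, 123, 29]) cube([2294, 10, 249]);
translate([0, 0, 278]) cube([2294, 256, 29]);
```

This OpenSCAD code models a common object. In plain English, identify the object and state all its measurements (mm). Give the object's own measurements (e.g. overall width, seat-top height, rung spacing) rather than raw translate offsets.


An I-beam lying along x, 2294 mm long. Overall section height 307 mm. Two flanges 256 mm wide (y) and 29 mm thick, one on the floor and one at the top; a web 10 mm thick runs between them, centred on the flange width.


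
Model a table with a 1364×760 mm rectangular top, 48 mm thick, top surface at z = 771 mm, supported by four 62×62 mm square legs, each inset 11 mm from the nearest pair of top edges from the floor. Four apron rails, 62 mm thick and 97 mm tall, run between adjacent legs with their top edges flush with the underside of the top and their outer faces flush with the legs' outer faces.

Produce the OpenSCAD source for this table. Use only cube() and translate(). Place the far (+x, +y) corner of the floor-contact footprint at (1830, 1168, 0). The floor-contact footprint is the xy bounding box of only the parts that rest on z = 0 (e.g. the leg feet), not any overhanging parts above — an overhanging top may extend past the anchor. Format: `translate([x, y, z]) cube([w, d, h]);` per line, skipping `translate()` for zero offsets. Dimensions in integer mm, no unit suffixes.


translate([477, 419, 723]) cube([1364, 760, 48]);
translate([488, 430, 0]) cube([62, 62, 723]);
translate([1768, 430, 0]) cube([62, 62, 723]);
translate([488, 1106, 0]) cube([62, 62, 723]);
translate([1768, 1106, 0]) cube([62, 62, 723]);
translate([550, 430, 626]) cube([1218, 62, 97]);
translate([550, 1106, 626]) cube([1218, 62, 97]);
translate([488, 492, 626]) cube([62, 614, 97]);
translate([1768, 492, 626]) cube([62, 614, 97]);


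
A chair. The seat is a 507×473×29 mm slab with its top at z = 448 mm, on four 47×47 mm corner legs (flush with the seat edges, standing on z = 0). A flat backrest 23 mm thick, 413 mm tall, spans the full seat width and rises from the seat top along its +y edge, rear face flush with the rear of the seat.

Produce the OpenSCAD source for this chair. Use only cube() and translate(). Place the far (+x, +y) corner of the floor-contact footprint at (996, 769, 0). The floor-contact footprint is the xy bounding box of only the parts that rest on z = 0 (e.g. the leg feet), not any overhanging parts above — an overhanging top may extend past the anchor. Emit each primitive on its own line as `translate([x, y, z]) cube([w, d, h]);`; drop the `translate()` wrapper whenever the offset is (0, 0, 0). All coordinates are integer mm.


translate([489, 296, 419]) cube([507, 473, 29]);
translate([489, 296, 0]) cube([47, 47, 419]);
translate([949, 296, 0]) cube([47, 47, 419]);
translate([489, 722, 0]) cube([47, 47, 419]);
translate([949, 722, 0]) cube([47, 47, 419]);
translate([489, 746, 448]) cube([507, 23, 413]);


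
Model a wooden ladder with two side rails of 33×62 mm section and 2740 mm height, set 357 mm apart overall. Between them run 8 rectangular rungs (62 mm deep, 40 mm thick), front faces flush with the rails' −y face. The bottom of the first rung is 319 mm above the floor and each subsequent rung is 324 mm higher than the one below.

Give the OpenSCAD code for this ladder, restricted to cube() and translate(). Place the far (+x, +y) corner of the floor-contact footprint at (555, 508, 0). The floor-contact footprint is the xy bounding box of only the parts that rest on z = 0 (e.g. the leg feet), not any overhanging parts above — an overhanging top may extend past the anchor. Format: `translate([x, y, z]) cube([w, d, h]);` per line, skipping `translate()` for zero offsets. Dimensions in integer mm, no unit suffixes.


// rung span = 357 - 2*33 = 291
// rung[k] z = 319 + k*324
translate([198, 446, 0]) cube([33, 62, 2740]);
translate([522, 446, 0]) cube([33, 62, 2740]);
translate([231, 446, 319]) cube([291, 62, 40]);
translate([231, 446, 643]) cube([291, 62, 40]);
translate([231, 446, 967]) cube([291, 62, 40]);
translate([231, 446, 1291]) cube([291, 62, 40]);
translate([231, 446, 1615]) cube([291, 62, 40]);
translate([231, 446, 1939]) cube([291, 62, 40]);
translate([231, 446, 2263]) cube([291, 62, 40]);
translate([231, 446, 2587]) cube([291, 62, 40]);


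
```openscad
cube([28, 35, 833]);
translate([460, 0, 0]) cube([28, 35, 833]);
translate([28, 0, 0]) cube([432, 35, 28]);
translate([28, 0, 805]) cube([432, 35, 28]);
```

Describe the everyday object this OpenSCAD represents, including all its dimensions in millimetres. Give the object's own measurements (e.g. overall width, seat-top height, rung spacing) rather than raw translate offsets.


A rectangular picture frame lying in the x–z plane (depth along y). The opening is 432 mm wide (x) by 777 mm tall (z), surrounded by a border 28 mm wide on all four sides. The frame is 35 mm deep and is made of two full-height vertical stiles with two horizontal rails fitted between them.


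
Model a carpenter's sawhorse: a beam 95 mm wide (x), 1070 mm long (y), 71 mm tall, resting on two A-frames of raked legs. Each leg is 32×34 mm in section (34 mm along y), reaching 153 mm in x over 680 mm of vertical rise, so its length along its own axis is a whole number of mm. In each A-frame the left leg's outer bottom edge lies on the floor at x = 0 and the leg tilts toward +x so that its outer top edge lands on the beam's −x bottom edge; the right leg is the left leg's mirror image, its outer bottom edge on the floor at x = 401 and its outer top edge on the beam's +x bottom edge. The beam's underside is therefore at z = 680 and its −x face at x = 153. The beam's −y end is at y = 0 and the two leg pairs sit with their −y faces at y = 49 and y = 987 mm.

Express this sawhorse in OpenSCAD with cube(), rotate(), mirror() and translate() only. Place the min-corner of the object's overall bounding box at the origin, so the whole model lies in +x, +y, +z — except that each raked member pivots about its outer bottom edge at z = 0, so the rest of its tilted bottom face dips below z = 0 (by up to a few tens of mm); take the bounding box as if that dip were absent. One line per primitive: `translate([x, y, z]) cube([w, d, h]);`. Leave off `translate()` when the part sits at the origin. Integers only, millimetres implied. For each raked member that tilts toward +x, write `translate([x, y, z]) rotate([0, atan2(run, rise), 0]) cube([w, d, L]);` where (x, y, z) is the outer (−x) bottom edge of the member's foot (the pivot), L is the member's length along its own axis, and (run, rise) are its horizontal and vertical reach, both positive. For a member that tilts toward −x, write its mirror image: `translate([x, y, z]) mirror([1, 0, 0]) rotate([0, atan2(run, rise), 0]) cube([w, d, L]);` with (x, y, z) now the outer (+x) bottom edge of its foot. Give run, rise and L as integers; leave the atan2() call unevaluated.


// leg length = √(153² + 680²) = 697
// right-leg outer foot x = 2·153 + 95 = 401
// beam min-corner = (153, 0, 680)
translate([153, 0, 680]) cube([95, 1070, 71]);
translate([0, 49, 0]) rotate([0, atan2(153, 680), 0]) cube([32, 34, 697]);
translate([401, 49, 0]) mirror([1, 0, 0]) rotate([0, atan2(153, 680), 0]) cube([32, 34, 697]);
translate([0, 987, 0]) rotate([0, atan2(153, 680), 0]) cube([32, 34, 697]);
translate([401, 987, 0]) mirror([1, 0, 0]) rotate([0, atan2(153, 680), 0]) cube([32, 34, 697]);


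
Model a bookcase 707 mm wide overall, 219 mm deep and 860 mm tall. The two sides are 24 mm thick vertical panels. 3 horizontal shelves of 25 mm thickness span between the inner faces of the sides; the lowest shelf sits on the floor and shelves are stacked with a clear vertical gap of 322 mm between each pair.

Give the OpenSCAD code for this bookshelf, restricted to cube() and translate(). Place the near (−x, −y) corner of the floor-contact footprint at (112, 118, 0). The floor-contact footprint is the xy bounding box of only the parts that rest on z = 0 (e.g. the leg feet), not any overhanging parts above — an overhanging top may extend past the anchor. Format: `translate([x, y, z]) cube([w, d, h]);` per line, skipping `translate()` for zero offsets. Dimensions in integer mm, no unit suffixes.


translate([112, 118, 0]) cube([24, 219, 860]);
translate([795, 118, 0]) cube([24, 219, 860]);
translate([136, 118, 0]) cube([659, 219, 25]);
translate([136, 118, 347]) cube([659, 219, 25]);
translate([136, 118, 694]) cube([659, 219, 25]);


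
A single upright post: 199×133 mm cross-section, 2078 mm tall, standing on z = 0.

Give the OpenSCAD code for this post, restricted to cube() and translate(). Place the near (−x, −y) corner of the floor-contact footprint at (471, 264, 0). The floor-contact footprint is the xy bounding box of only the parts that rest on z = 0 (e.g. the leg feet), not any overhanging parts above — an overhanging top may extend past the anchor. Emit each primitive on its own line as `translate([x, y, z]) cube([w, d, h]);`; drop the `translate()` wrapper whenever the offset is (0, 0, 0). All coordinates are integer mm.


translate([471, 264, 0]) cube([199, 133, 2078]);


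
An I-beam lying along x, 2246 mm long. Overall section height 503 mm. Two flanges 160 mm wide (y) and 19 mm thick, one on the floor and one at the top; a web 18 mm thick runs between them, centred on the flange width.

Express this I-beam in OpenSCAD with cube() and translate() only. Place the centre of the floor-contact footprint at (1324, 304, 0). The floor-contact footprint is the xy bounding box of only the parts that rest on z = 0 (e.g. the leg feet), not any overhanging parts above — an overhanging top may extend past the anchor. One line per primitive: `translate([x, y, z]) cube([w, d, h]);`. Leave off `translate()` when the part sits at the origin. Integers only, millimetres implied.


translate([201, 224, 0]) cube([2246, 160, 19]);
translate([201, 295, 19]) cube([2246, 18, 465]);
translate([201, 224, 484]) cube([2246, 160, 19]);


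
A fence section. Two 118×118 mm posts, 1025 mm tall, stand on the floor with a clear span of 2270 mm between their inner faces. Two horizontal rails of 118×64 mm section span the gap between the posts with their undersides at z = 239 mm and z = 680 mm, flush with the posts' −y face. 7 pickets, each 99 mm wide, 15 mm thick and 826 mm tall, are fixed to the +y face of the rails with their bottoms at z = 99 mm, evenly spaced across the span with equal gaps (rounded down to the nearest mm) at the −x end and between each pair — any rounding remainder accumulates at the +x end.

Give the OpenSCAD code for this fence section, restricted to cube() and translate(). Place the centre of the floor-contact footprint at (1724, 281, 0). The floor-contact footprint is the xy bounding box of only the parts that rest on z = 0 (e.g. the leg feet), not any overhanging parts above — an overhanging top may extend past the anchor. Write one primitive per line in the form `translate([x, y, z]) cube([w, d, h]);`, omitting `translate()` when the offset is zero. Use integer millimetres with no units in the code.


translate([471, 222, 0]) cube([118, 118, 1025]);
translate([2859, 222, 0]) cube([118, 118, 1025]);
translate([589, 222, 239]) cube([2270, 118, 64]);
translate([589, 222, 680]) cube([2270, 118, 64]);
translate([786, 340, 99]) cube([99, 15, 826]);
translate([1082, 340, 99]) cube([99, 15, 826]);
translate([1378, 340, 99]) cube([99, 15, 826]);
translate([1674, 340, 99]) cube([99, 15, 826]);
translate([1970, 340, 99]) cube([99, 15, 826]);
translate([2266, 340, 99]) cube([99, 15, 826]);
translate([2562, 340, 99]) cube([99, 15, 826]);


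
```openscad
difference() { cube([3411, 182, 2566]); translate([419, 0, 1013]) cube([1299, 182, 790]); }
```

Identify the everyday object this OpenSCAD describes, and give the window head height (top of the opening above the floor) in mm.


A wall with a window opening. The window head height is 1803 mm.

A wall with a rectangular opening subtracted — a window. Sill at z = 1013, opening 790 mm tall, so the head is at 1013 + 790 = 1803 mm.


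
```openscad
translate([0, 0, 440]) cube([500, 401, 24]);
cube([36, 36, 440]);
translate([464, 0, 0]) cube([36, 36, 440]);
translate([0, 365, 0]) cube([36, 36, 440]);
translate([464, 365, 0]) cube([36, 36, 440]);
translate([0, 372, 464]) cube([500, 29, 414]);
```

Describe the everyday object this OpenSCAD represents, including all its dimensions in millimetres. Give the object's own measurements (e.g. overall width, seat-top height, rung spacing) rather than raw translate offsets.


A chair. The seat is a 500×401×24 mm slab with its top at z = 464 mm, on four 36×36 mm corner legs (flush with the seat edges, standing on z = 0). A flat backrest 29 mm thick, 414 mm tall, spans the full seat width and rises from the seat top along its +y edge, rear face flush with the rear of the seat.


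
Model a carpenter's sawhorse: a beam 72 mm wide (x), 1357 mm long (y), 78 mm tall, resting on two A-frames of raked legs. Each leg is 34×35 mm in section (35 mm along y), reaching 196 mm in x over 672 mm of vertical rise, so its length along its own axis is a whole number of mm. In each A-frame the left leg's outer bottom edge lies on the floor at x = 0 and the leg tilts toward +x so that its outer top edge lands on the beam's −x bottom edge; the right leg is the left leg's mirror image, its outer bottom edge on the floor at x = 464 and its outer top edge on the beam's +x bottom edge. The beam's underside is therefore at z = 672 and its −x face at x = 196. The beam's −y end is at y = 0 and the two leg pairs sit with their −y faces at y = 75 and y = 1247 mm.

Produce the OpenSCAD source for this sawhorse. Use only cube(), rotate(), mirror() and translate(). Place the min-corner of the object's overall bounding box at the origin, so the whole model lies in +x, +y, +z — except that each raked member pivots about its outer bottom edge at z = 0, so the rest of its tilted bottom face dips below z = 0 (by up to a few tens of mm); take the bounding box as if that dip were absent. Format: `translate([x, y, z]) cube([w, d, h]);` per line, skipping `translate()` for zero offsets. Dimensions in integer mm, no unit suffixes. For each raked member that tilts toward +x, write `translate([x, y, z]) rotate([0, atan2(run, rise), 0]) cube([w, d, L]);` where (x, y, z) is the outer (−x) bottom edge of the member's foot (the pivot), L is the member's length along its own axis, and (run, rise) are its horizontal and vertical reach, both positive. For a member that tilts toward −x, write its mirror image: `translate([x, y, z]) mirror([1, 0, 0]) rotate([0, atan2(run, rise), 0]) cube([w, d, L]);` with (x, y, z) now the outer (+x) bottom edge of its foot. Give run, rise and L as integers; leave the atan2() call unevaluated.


translate([196, 0, 672]) cube([72, 1357, 78]);
translate([0, 75, 0]) rotate([0, atan2(196, 672), 0]) cube([34, 35, 700]);
translate([464, 75, 0]) mirror([1, 0, 0]) rotate([0, atan2(196, 672), 0]) cube([34, 35, 700]);
translate([0, 1247, 0]) rotate([0, atan2(196, 672), 0]) cube([34, 35, 700]);
translate([464, 1247, 0]) mirror([1, 0, 0]) rotate([0, atan2(196, 672), 0]) cube([34, 35, 700]);


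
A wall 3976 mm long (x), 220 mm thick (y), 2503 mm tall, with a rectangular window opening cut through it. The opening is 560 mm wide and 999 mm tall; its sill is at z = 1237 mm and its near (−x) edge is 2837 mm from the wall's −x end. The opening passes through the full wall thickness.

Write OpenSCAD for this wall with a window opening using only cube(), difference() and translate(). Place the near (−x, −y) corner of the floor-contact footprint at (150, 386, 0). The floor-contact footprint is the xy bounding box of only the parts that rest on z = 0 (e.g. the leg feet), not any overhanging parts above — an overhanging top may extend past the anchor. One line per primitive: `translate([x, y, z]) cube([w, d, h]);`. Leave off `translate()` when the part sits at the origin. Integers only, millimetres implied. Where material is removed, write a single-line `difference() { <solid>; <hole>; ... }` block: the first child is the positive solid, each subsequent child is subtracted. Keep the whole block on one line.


difference() { translate([150, 386, 0]) cube([3976, 220, 2503]); translate([2987, 386, 1237]) cube([560, 220, 999]); }


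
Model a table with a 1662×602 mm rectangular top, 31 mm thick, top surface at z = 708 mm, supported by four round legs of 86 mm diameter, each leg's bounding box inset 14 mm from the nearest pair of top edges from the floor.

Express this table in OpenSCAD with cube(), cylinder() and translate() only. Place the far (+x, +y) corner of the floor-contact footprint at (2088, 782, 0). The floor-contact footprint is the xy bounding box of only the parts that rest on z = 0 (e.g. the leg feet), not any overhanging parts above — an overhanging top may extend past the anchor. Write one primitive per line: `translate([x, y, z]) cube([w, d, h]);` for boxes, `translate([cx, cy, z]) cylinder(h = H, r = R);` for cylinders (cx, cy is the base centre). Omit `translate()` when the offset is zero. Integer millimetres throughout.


// leg_h = 708 - 31 = 677
translate([440, 194, 677]) cube([1662, 602, 31]);
translate([497, 251, 0]) cylinder(h = 677, r = 43);
translate([2045, 251, 0]) cylinder(h = 677, r = 43);
translate([497, 739, 0]) cylinder(h = 677, r = 43);
translate([2045, 739, 0]) cylinder(h = 677, r = 43);


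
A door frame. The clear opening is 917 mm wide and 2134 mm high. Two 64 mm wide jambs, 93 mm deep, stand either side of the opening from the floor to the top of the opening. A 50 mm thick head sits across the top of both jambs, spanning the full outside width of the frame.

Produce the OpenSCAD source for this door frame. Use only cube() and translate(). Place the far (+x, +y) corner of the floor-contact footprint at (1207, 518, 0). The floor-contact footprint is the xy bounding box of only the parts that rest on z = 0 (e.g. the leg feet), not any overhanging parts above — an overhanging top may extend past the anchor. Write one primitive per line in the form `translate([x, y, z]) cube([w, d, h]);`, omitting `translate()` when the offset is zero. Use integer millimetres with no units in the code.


translate([162, 425, 0]) cube([64, 93, 2134]);
translate([1143, 425, 0]) cube([64, 93, 2134]);
translate([162, 425, 2134]) cube([1045, 93, 50]);


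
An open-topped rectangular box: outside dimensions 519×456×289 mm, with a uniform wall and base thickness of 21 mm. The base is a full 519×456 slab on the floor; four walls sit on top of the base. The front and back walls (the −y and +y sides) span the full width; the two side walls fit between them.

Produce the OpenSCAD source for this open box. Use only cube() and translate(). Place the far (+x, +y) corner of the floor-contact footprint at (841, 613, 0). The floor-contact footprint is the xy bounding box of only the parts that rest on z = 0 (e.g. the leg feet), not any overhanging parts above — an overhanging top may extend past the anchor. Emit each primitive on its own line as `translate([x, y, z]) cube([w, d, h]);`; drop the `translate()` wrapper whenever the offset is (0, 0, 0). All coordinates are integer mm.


translate([322, 157, 0]) cube([519, 456, 21]);
translate([322, 157, 21]) cube([519, 21, 268]);
translate([322, 592, 21]) cube([519, 21, 268]);
translate([322, 178, 21]) cube([21, 414, 268]);
translate([820, 178, 21]) cube([21, 414, 268]);


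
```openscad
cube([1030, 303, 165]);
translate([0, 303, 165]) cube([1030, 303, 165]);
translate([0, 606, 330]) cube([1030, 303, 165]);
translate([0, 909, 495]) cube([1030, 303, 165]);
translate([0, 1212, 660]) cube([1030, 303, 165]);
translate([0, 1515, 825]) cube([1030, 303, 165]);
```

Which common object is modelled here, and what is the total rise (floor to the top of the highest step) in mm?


A staircase. The total rise is 990 mm.

6 identical blocks, each offset up and back from the previous — a staircase. Each step is 165 mm tall and there are 6 of them, so the total rise is 6 × 165 = 990 mm.


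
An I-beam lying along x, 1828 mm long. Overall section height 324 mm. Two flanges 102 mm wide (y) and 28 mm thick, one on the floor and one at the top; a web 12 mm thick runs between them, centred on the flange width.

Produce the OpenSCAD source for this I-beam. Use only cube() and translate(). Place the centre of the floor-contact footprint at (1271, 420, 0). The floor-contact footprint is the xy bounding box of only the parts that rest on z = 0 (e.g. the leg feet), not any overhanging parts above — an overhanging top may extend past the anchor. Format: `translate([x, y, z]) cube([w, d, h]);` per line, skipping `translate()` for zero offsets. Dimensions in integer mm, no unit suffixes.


translate([357, 369, 0]) cube([1828, 102, 28]);
translate([357, 414, 28]) cube([1828, 12, 268]);
translate([357, 369, 296]) cube([1828, 102, 28]);


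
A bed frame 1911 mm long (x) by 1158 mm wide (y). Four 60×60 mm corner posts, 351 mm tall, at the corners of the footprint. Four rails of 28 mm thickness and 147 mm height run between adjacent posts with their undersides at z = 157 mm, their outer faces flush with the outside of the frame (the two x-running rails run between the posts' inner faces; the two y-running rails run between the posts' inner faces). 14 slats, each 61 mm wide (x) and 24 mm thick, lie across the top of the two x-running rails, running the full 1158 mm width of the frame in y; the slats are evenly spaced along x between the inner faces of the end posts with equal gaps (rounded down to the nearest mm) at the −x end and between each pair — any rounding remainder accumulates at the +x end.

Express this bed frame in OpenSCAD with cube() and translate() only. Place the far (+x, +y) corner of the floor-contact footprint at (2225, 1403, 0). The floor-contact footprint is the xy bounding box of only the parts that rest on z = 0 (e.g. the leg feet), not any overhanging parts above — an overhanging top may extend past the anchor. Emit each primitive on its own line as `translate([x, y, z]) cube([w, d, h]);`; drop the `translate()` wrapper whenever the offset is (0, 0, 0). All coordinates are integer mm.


translate([314, 245, 0]) cube([60, 60, 351]);
translate([314, 1343, 0]) cube([60, 60, 351]);
translate([2165, 245, 0]) cube([60, 60, 351]);
translate([2165, 1343, 0]) cube([60, 60, 351]);
translate([374, 245, 157]) cube([1791, 28, 147]);
translate([374, 1375, 157]) cube([1791, 28, 147]);
translate([314, 305, 157]) cube([28, 1038, 147]);
translate([2197, 305, 157]) cube([28, 1038, 147]);
translate([436, 245, 304]) cube([61, 1158, 24]);
translate([559, 245, 304]) cube([61, 1158, 24]);
translate([682, 245, 304]) cube([61, 1158, 24]);
translate([805, 245, 304]) cube([61, 1158, 24]);
translate([928, 245, 304]) cube([61, 1158, 24]);
translate([1051, 245, 304]) cube([61, 1158, 24]);
translate([1174, 245, 304]) cube([61, 1158, 24]);
translate([1297, 245, 304]) cube([61, 1158, 24]);
translate([1420, 245, 304]) cube([61, 1158, 24]);
translate([1543, 245, 304]) cube([61, 1158, 24]);
translate([1666, 245, 304]) cube([61, 1158, 24]);
translate([1789, 245, 304]) cube([61, 1158, 24]);
translate([1912, 245, 304]) cube([61, 1158, 24]);
translate([2035, 245, 304]) cube([61, 1158, 24]);


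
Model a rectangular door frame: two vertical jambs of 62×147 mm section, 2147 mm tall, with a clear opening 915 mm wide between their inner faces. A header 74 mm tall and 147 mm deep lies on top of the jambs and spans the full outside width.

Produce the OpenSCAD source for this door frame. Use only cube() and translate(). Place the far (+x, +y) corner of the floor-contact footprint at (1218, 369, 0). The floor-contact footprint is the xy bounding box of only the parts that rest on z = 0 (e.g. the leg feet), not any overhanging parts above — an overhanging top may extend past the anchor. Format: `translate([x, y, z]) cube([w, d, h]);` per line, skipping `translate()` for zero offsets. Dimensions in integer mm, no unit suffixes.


translate([179, 222, 0]) cube([62, 147, 2147]);
translate([1156, 222, 0]) cube([62, 147, 2147]);
translate([179, 222, 2147]) cube([1039, 147, 74]);


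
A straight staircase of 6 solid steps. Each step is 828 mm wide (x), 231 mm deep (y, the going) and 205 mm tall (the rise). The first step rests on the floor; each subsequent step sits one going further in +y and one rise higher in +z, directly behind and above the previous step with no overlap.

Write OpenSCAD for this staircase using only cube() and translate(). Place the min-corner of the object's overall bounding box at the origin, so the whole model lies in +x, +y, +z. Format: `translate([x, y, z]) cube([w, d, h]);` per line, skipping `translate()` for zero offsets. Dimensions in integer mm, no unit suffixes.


cube([828, 231, 205]);
translate([0, 231, 205]) cube([828, 231, 205]);
translate([0, 462, 410]) cube([828, 231, 205]);
translate([0, 693, 615]) cube([828, 231, 205]);
translate([0, 924, 820]) cube([828, 231, 205]);
translate([0, 1155, 1025]) cube([828, 231, 205]);


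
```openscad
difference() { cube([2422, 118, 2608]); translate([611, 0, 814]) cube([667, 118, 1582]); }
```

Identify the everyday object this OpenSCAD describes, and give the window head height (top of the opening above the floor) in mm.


A wall with a window opening. The window head height is 2396 mm.

A wall with a rectangular opening subtracted — a window. Sill at z = 814, opening 1582 mm tall, so the head is at 814 + 1582 = 2396 mm.


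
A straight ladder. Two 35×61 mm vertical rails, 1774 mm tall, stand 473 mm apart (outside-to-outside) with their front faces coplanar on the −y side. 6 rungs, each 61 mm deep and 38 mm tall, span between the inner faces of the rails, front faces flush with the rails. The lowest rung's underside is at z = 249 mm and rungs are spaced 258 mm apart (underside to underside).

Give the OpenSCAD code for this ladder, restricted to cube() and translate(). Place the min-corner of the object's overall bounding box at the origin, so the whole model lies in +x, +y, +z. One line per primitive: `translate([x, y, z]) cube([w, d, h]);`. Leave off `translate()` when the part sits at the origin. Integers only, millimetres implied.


cube([35, 61, 1774]);
translate([438, 0, 0]) cube([35, 61, 1774]);
translate([35, 0, 249]) cube([403, 61, 38]);
translate([35, 0, 507]) cube([403, 61, 38]);
translate([35, 0, 765]) cube([403, 61, 38]);
translate([35, 0, 1023]) cube([403, 61, 38]);
translate([35, 0, 1281]) cube([403, 61, 38]);
translate([35, 0, 1539]) cube([403, 61, 38]);


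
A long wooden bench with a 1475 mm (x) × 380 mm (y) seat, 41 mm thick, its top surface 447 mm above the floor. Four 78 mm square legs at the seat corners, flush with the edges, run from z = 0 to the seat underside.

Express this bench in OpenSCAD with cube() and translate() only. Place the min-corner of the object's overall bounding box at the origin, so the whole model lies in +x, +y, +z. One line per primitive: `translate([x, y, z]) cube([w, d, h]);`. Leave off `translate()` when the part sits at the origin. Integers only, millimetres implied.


// leg_h = 447 − 41 = 406
translate([0, 0, 406]) cube([1475, 380, 41]);
cube([78, 78, 406]);
translate([0, 302, 0]) cube([78, 78, 406]);
translate([1397, 0, 0]) cube([78, 78, 406]);
translate([1397, 302, 0]) cube([78, 78, 406]);


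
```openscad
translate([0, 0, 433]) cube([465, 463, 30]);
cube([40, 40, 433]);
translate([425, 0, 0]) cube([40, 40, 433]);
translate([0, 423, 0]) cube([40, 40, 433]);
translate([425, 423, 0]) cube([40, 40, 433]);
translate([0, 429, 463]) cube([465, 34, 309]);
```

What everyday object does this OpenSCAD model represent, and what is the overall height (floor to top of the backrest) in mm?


A chair. The overall height is 772 mm.

A slab on four corner posts with a tall panel at the back — a chair. The seat slab sits at z = 433 with thickness 30, and the 309 mm backrest starts at the seat top, so the overall height is 433 + 30 + 309 = 772 mm.


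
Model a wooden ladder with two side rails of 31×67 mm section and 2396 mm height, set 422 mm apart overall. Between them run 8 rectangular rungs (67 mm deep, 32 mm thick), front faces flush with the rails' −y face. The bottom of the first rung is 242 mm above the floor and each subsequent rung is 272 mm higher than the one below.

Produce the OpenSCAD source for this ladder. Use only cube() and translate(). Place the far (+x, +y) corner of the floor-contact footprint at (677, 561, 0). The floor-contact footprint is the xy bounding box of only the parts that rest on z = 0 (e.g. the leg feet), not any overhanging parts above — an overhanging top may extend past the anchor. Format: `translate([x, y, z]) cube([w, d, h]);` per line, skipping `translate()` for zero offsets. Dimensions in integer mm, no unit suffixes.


translate([255, 494, 0]) cube([31, 67, 2396]);
translate([646, 494, 0]) cube([31, 67, 2396]);
translate([286, 494, 242]) cube([360, 67, 32]);
translate([286, 494, 514]) cube([360, 67, 32]);
translate([286, 494, 786]) cube([360, 67, 32]);
translate([286, 494, 1058]) cube([360, 67, 32]);
translate([286, 494, 1330]) cube([360, 67, 32]);
translate([286, 494, 1602]) cube([360, 67, 32]);
translate([286, 494, 1874]) cube([360, 67, 32]);
translate([286, 494, 2146]) cube([360, 67, 32]);
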